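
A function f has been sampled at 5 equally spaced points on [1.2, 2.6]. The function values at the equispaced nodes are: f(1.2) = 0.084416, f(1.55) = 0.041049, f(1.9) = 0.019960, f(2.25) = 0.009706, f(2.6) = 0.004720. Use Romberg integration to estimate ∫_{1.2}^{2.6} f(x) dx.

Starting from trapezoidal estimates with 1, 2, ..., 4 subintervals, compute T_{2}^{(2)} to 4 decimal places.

T_{0}^{(0)} (trapezoid, 1 panel, h=1.4000): 0.062395
T_{1}^{(0)} (trapezoid, 2 panels, h=0.7000): 0.045170
T_{2}^{(0)} (trapezoid, 4 panels, h=0.3500): 0.040349
T_{1}^{(1)} = 0.045170 + (0.045170 − 0.062395)/3 = 0.039428
T_{2}^{(1)} = 0.040349 + (0.040349 − 0.045170)/3 = 0.038742
T_{2}^{(2)} = 0.038742 + (0.038742 − 0.039428)/15 = 0.038696

0.0387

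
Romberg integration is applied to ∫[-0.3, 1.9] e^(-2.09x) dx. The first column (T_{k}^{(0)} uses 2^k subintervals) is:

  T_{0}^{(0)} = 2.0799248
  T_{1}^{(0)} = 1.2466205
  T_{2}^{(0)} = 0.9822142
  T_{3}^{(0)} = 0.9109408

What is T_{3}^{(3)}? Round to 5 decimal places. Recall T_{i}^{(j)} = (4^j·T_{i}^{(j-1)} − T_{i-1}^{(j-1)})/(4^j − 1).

Richardson extrapolation on the trapezoidal column (denominator 4−1=3):
T_{1}^{(1)} = (4·1.2466205 − 2.0799248) / 3 = 0.9688524
T_{2}^{(1)} = 0.9822142 + (0.9822142 − 1.2466205)/3 = 0.8940788
T_{3}^{(1)} = 0.9109408 + (0.9109408 − 0.9822142)/3 = 0.8871830
T_{2}^{(2)} = 0.8940788 + (0.8940788 − 0.9688524)/15 = 0.8890939
T_{3}^{(2)} = 0.8871830 + (0.8871830 − 0.8940788)/15 = 0.8867233
T_{3}^{(3)} = 0.8867233 + (0.8867233 − 0.8890939)/63 = 0.8866857

0.88669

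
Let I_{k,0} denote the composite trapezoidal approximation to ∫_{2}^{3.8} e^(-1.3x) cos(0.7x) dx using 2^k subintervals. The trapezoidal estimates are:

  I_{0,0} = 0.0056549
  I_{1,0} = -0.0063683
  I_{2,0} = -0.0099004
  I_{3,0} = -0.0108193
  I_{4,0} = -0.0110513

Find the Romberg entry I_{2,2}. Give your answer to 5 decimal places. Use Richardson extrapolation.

Richardson extrapolation on the trapezoidal column (denominator 4−1=3):
I_{1,1} = -0.0063683 + (-0.0063683 − 0.0056549)/3 = -0.0103760
I_{2,1} = -0.0099004 + (-0.0099004 − (-0.0063683))/3 = -0.0110778
I_{2,2} = (16·(-0.0110778) − (-0.0103760)) / 15 = -0.0111246

-0.01112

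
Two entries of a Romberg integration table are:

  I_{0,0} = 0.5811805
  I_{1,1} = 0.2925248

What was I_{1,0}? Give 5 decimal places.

From I_{1,1} = (4·I_{1,0} − I_{0,0})/3, solve for I_{1,0}:
4·I_{1,0} = 3·0.2925248 + 0.5811805 = 1.4587549
I_{1,0} = 0.3646887

0.36469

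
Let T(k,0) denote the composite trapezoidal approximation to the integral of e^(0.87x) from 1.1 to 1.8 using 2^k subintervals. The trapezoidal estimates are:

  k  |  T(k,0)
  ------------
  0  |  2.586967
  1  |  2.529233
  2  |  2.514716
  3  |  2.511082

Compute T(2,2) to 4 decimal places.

Richardson extrapolation on the trapezoidal column (denominator 4−1=3):
T(1,1) = (4·2.529233 − 2.586967) / 3 = 2.509988
T(2,1) = 2.514716 + (2.514716 − 2.529233)/3 = 2.509877
T(2,2) = 2.509877 + (2.509877 − 2.509988)/15 = 2.509870

2.5099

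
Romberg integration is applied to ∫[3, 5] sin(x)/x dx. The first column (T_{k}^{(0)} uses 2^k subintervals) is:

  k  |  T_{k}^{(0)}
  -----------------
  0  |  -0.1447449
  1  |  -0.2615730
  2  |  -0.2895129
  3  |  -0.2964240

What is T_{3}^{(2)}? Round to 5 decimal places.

-0.29872

Richardson extrapolation on the trapezoidal column (denominator 4−1=3):
T_{2}^{(1)} = -0.2895129 + (-0.2895129 − (-0.2615730))/3 = -0.2988262
T_{3}^{(1)} = -0.2964240 + (-0.2964240 − (-0.2895129))/3 = -0.2987277
T_{3}^{(2)} = (16·(-0.2987277) − (-0.2988262)) / 15 = -0.2987211
(Column j=1 coincides with Simpson's rule on the same nodes.)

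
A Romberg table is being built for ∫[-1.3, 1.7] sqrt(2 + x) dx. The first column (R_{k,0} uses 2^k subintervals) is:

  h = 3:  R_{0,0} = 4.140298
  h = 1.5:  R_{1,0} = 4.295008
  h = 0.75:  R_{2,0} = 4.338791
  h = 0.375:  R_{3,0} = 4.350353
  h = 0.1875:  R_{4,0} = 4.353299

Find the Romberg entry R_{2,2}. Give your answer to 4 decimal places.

4.3538

Richardson extrapolation on the trapezoidal column (denominator 4−1=3):
R_{1,1} = (4·4.295008 − 4.140298) / 3 = 4.346578
R_{2,1} = (4·4.338791 − 4.295008) / 3 = 4.353385
R_{2,2} = (16·4.353385 − 4.346578) / 15 = 4.353839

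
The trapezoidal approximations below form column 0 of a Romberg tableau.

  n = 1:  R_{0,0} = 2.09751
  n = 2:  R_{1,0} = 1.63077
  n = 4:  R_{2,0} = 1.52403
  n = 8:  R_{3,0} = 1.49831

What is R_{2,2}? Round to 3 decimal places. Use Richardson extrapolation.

1.489

Richardson extrapolation on the trapezoidal column (denominator 4−1=3):
R_{1,1} = 1.63077 + (1.63077 − 2.09751)/3 = 1.47519
R_{2,1} = (4·1.52403 − 1.63077) / 3 = 1.48845
R_{2,2} = 1.48845 + (1.48845 − 1.47519)/15 = 1.48933
(Column j=1 coincides with Simpson's rule on the same nodes.)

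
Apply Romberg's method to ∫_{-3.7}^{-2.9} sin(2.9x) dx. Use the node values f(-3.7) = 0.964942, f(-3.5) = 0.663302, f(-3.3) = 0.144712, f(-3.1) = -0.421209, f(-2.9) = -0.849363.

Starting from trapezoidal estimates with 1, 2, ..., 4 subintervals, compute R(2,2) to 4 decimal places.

0.0915

R(0,0) (trapezoid, 1 panel, h=0.8000): 0.046232
R(1,0) (trapezoid, 2 panels, h=0.4000): 0.081001
R(2,0) (trapezoid, 4 panels, h=0.2000): 0.088919
R(1,1) = 0.081001 + (0.081001 − 0.046232)/3 = 0.092591
R(2,1) = 0.088919 + (0.088919 − 0.081001)/3 = 0.091558
R(2,2) = 0.091558 + (0.091558 − 0.092591)/15 = 0.091489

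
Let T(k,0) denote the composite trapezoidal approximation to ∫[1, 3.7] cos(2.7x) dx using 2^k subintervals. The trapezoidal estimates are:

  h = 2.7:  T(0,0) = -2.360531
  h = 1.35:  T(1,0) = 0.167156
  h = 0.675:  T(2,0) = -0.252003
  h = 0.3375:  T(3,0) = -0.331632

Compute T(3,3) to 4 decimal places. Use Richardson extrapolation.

-0.3539

T(1,1) = 0.167156 + (0.167156 − (-2.360531))/3 = 1.009718
T(2,1) = -0.252003 + (-0.252003 − 0.167156)/3 = -0.391723
T(3,1) = (4·(-0.331632) − (-0.252003)) / 3 = -0.358175
T(2,2) = (16·(-0.391723) − 1.009718) / 15 = -0.485152
T(3,2) = -0.358175 + (-0.358175 − (-0.391723))/15 = -0.355938
T(3,3) = -0.355938 + (-0.355938 − (-0.485152))/63 = -0.353887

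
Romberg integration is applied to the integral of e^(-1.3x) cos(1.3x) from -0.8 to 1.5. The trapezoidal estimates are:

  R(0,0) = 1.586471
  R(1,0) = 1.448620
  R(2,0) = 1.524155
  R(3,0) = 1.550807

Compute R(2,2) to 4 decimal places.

1.5591

Richardson extrapolation on the trapezoidal column (denominator 4−1=3):
R(1,1) = 1.448620 + (1.448620 − 1.586471)/3 = 1.402670
R(2,1) = 1.524155 + (1.524155 − 1.448620)/3 = 1.549333
R(2,2) = 1.549333 + (1.549333 − 1.402670)/15 = 1.559111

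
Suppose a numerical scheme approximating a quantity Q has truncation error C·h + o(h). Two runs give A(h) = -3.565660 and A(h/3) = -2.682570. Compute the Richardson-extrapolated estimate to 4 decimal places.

The leading error scales as h; refining by a factor of 3 reduces it by 3^1 = 3.
Extrapolated value = (3·A(h/3) − A(h)) / (3 − 1)
= (3·(-2.682570) − (-3.565660)) / 2
= -4.482050 / 2 = -2.241025

-2.2410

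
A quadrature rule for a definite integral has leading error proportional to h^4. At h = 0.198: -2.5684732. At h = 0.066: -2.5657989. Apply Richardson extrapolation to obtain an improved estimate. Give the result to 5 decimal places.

-2.56577

Extrapolated value = (81·A(h/3) − A(h)) / (81 − 1)
= (81·(-2.5657989) − (-2.5684732)) / 80
= -205.2612377 / 80 = -2.5657655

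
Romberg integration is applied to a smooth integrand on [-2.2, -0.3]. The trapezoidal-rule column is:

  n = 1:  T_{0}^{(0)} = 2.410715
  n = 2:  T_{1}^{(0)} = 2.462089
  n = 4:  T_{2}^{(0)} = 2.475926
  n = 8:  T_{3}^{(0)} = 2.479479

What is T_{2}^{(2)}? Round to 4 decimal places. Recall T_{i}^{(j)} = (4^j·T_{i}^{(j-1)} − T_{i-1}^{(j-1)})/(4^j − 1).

Richardson extrapolation on the trapezoidal column (denominator 4−1=3):
T_{1}^{(1)} = (4·2.462089 − 2.410715) / 3 = 2.479214
T_{2}^{(1)} = (4·2.475926 − 2.462089) / 3 = 2.480538
T_{2}^{(2)} = 2.480538 + (2.480538 − 2.479214)/15 = 2.480626

2.4806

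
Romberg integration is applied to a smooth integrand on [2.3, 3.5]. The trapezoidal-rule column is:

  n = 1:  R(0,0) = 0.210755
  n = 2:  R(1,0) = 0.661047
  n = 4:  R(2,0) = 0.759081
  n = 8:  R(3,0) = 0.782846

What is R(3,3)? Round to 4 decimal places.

Richardson extrapolation on the trapezoidal column (denominator 4−1=3):
R(1,1) = (4·0.661047 − 0.210755) / 3 = 0.811144
R(2,1) = (4·0.759081 − 0.661047) / 3 = 0.791759
R(3,1) = (4·0.782846 − 0.759081) / 3 = 0.790768
R(2,2) = (16·0.791759 − 0.811144) / 15 = 0.790467
R(3,2) = 0.790768 + (0.790768 − 0.791759)/15 = 0.790702
R(3,3) = (64·0.790702 − 0.790467) / 63 = 0.790706

0.7907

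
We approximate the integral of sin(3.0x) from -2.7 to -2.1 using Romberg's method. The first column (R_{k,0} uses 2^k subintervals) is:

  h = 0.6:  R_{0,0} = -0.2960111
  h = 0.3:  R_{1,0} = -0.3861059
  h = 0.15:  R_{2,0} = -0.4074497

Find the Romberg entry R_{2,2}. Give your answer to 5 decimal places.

-0.41446

Richardson extrapolation on the trapezoidal column (denominator 4−1=3):
R_{1,1} = (4·(-0.3861059) − (-0.2960111)) / 3 = -0.4161375
R_{2,1} = -0.4074497 + (-0.4074497 − (-0.3861059))/3 = -0.4145643
R_{2,2} = -0.4145643 + (-0.4145643 − (-0.4161375))/15 = -0.4144594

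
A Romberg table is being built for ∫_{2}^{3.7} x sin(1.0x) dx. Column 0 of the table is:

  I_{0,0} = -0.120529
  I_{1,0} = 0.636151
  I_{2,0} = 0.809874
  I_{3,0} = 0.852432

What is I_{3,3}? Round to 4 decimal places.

0.8665

Richardson extrapolation on the trapezoidal column (denominator 4−1=3):
I_{1,1} = (4·0.636151 − (-0.120529)) / 3 = 0.888378
I_{2,1} = 0.809874 + (0.809874 − 0.636151)/3 = 0.867782
I_{3,1} = (4·0.852432 − 0.809874) / 3 = 0.866618
I_{2,2} = 0.867782 + (0.867782 − 0.888378)/15 = 0.866409
I_{3,2} = (16·0.866618 − 0.867782) / 15 = 0.866540
I_{3,3} = 0.866540 + (0.866540 − 0.866409)/63 = 0.866542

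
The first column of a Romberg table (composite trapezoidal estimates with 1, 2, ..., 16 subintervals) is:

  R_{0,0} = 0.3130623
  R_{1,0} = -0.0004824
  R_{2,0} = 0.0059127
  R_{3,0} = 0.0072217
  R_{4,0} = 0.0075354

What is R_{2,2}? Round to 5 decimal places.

0.01558

Richardson extrapolation on the trapezoidal column (denominator 4−1=3):
R_{1,1} = (4·(-0.0004824) − 0.3130623) / 3 = -0.1049973
R_{2,1} = 0.0059127 + (0.0059127 − (-0.0004824))/3 = 0.0080444
R_{2,2} = (16·0.0080444 − (-0.1049973)) / 15 = 0.0155805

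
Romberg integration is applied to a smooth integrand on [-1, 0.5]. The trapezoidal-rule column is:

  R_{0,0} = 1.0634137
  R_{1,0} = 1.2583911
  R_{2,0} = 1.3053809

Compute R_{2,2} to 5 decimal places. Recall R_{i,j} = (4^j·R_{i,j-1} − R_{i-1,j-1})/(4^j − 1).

Richardson extrapolation on the trapezoidal column (denominator 4−1=3):
R_{1,1} = 1.2583911 + (1.2583911 − 1.0634137)/3 = 1.3233836
R_{2,1} = (4·1.3053809 − 1.2583911) / 3 = 1.3210442
R_{2,2} = (16·1.3210442 − 1.3233836) / 15 = 1.3208882

1.32089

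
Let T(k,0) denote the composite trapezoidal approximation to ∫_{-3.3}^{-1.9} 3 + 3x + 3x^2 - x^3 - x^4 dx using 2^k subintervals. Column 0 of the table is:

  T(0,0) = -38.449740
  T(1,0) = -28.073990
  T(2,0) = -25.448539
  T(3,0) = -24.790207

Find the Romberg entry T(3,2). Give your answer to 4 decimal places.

Richardson extrapolation on the trapezoidal column (denominator 4−1=3):
T(2,1) = -25.448539 + (-25.448539 − (-28.073990))/3 = -24.573389
T(3,1) = (4·(-24.790207) − (-25.448539)) / 3 = -24.570763
T(3,2) = -24.570763 + (-24.570763 − (-24.573389))/15 = -24.570588

-24.5706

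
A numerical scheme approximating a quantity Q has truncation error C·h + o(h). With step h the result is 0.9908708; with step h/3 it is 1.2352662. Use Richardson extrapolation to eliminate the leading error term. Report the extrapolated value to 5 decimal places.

1.35746

The leading error scales as h; refining by a factor of 3 reduces it by 3^1 = 3.
Extrapolated value = (3·A(h/3) − A(h)) / (3 − 1)
= (3·1.2352662 − 0.9908708) / 2
= 2.7149278 / 2 = 1.3574639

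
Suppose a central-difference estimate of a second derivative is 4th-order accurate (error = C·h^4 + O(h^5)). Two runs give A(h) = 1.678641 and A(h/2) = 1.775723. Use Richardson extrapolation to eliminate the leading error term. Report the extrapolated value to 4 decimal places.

Extrapolated value = (16·A(h/2) − A(h)) / (16 − 1)
= (16·1.775723 − 1.678641) / 15
= 26.732927 / 15 = 1.782195

1.7822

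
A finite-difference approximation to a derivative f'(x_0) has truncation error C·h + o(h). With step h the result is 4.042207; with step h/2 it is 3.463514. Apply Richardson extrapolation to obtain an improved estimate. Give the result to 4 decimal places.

2.8848

The leading error scales as h; refining by a factor of 2 reduces it by 2^1 = 2.
Extrapolated value = (2·A(h/2) − A(h)) / (2 − 1)
= (2·3.463514 − 4.042207) / 1
= 2.884821 / 1 = 2.884821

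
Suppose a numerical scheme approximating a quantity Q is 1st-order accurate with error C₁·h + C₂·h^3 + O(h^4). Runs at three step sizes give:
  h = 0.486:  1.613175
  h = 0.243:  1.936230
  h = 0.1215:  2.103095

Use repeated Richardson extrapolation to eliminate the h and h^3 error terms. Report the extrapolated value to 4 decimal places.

First eliminate the h term (factor 2^1 = 2):
  B₁ = (2·1.936230 − 1.613175)/1 = 2.259285
  B₂ = (2·2.103095 − 1.936230)/1 = 2.269960
Then eliminate the h^3 term (factor 2^3 = 8):
  (8·2.269960 − 2.259285)/7 = 2.271485

2.2715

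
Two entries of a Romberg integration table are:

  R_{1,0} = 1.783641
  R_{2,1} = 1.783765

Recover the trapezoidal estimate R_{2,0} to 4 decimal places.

1.7837

From R_{2,1} = (4·R_{2,0} − R_{1,0})/3, solve for R_{2,0}:
4·R_{2,0} = 3·1.783765 + 1.783641 = 7.134936
R_{2,0} = 1.783734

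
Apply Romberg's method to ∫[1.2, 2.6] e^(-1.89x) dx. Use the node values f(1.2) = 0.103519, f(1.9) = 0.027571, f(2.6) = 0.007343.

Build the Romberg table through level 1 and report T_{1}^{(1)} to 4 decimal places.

T_{0}^{(0)} (trapezoid, 1 panel, h=1.4000): 0.077603
T_{1}^{(0)} (trapezoid, 2 panels, h=0.7000): 0.058101
T_{1}^{(1)} = 0.058101 + (0.058101 − 0.077603)/3 = 0.051600

0.0516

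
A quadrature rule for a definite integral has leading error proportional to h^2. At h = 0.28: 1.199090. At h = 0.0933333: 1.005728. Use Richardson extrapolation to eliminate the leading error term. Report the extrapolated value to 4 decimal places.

The leading error scales as h^2; refining by a factor of 3 reduces it by 3^2 = 9.
Extrapolated value = (9·A(h/3) − A(h)) / (9 − 1)
= (9·1.005728 − 1.199090) / 8
= 7.852462 / 8 = 0.981558

0.9816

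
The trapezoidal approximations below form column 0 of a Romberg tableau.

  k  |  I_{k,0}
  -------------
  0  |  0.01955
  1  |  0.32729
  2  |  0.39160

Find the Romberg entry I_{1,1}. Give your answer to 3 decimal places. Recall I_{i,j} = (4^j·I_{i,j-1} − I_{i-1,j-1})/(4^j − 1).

I_{1,1} = 0.32729 + (0.32729 − 0.01955)/3 = 0.42987

0.430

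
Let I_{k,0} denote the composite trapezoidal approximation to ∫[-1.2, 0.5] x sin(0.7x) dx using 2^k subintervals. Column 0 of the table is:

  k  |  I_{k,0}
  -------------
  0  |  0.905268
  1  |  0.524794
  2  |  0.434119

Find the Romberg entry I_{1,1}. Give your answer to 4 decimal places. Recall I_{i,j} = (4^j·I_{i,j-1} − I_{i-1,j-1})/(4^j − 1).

0.3980

I_{1,1} = (4·0.524794 − 0.905268) / 3 = 0.397969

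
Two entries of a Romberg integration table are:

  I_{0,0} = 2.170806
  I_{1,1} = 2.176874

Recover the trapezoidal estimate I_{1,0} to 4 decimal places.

2.1754

From I_{1,1} = (4·I_{1,0} − I_{0,0})/3, solve for I_{1,0}:
4·I_{1,0} = 3·2.176874 + 2.170806 = 8.701428
I_{1,0} = 2.175357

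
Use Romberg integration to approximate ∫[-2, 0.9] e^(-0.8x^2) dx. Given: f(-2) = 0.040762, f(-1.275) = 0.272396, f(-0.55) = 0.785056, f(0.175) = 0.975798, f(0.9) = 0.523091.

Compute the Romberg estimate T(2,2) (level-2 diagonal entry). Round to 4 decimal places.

1.7178

T(0,0) (trapezoid, 1 panel, h=2.9000): 0.817587
T(1,0) (trapezoid, 2 panels, h=1.4500): 1.547125
T(2,0) (trapezoid, 4 panels, h=0.7250): 1.678503
T(1,1) = 1.547125 + (1.547125 − 0.817587)/3 = 1.790304
T(2,1) = 1.678503 + (1.678503 − 1.547125)/3 = 1.722296
T(2,2) = 1.722296 + (1.722296 − 1.790304)/15 = 1.717762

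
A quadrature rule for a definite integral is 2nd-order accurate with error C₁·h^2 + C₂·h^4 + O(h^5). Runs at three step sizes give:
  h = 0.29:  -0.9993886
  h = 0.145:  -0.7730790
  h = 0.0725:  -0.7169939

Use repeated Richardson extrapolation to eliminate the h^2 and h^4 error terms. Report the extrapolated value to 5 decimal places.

First eliminate the h^2 term (factor 2^2 = 4):
  B₁ = (4·(-0.7730790) − (-0.9993886))/3 = -0.6976425
  B₂ = (4·(-0.7169939) − (-0.7730790))/3 = -0.6982989
Then eliminate the h^4 term (factor 2^4 = 16):
  (16·(-0.6982989) − (-0.6976425))/15 = -0.6983427

-0.69834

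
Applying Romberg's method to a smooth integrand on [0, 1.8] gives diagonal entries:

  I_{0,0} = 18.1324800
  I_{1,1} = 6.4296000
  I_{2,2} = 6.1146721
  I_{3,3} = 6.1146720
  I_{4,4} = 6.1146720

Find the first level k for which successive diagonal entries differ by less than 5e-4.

k = 3

|I_{1,1} − I_{0,0}| = 11.7028800 ≥ 5e-4
|I_{2,2} − I_{1,1}| = 0.3149279 ≥ 5e-4
|I_{3,3} − I_{2,2}| = 0.0000001 < 5e-4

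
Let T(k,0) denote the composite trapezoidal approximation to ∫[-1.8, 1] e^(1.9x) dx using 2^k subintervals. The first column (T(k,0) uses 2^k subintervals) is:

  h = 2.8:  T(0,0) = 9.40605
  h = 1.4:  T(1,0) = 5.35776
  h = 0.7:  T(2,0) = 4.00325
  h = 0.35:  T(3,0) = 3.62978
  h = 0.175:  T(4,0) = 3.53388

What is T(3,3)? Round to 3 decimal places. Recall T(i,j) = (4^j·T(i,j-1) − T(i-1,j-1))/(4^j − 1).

Richardson extrapolation on the trapezoidal column (denominator 4−1=3):
T(1,1) = (4·5.35776 − 9.40605) / 3 = 4.00833
T(2,1) = (4·4.00325 − 5.35776) / 3 = 3.55175
T(3,1) = (4·3.62978 − 4.00325) / 3 = 3.50529
T(2,2) = (16·3.55175 − 4.00833) / 15 = 3.52131
T(3,2) = (16·3.50529 − 3.55175) / 15 = 3.50219
T(3,3) = 3.50219 + (3.50219 − 3.52131)/63 = 3.50189

3.502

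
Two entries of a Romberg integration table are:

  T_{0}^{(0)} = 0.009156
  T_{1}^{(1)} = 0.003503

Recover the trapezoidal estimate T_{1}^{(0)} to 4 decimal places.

From T_{1}^{(1)} = (4·T_{1}^{(0)} − T_{0}^{(0)})/3, solve for T_{1}^{(0)}:
4·T_{1}^{(0)} = 3·0.003503 + 0.009156 = 0.019665
T_{1}^{(0)} = 0.004916

0.0049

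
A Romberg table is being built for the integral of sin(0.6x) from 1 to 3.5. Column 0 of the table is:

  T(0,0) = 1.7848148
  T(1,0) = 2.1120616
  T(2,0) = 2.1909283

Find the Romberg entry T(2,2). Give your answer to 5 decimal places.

Richardson extrapolation on the trapezoidal column (denominator 4−1=3):
T(1,1) = 2.1120616 + (2.1120616 − 1.7848148)/3 = 2.2211439
T(2,1) = (4·2.1909283 − 2.1120616) / 3 = 2.2172172
T(2,2) = 2.2172172 + (2.2172172 − 2.2211439)/15 = 2.2169554

2.21696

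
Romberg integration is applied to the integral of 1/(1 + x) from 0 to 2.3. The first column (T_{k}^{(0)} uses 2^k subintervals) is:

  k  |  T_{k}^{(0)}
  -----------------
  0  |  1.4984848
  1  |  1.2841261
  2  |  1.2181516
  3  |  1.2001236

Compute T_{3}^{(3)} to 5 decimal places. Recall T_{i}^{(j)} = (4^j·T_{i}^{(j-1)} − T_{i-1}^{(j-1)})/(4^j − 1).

1.19396

T_{1}^{(1)} = (4·1.2841261 − 1.4984848) / 3 = 1.2126732
T_{2}^{(1)} = (4·1.2181516 − 1.2841261) / 3 = 1.1961601
T_{3}^{(1)} = (4·1.2001236 − 1.2181516) / 3 = 1.1941143
T_{2}^{(2)} = (16·1.1961601 − 1.2126732) / 15 = 1.1950592
T_{3}^{(2)} = 1.1941143 + (1.1941143 − 1.1961601)/15 = 1.1939779
T_{3}^{(3)} = 1.1939779 + (1.1939779 − 1.1950592)/63 = 1.1939607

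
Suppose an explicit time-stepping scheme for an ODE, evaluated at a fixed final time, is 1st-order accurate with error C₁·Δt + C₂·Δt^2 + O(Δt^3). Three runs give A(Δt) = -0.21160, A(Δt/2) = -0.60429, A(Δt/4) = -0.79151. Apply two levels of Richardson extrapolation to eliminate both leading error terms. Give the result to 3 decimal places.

First eliminate the Δt term (factor 2^1 = 2):
  B₁ = (2·(-0.60429) − (-0.21160))/1 = -0.99698
  B₂ = (2·(-0.79151) − (-0.60429))/1 = -0.97873
Then eliminate the Δt^2 term (factor 2^2 = 4):
  (4·(-0.97873) − (-0.99698))/3 = -0.97265

-0.973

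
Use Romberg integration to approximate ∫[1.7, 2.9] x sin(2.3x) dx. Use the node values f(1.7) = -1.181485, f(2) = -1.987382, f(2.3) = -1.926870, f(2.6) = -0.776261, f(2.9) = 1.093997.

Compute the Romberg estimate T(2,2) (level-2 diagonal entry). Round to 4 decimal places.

-1.4956

T(0,0) (trapezoid, 1 panel, h=1.2000): -0.052493
T(1,0) (trapezoid, 2 panels, h=0.6000): -1.182368
T(2,0) (trapezoid, 4 panels, h=0.3000): -1.420277
T(1,1) = -1.182368 + (-1.182368 − (-0.052493))/3 = -1.558993
T(2,1) = -1.420277 + (-1.420277 − (-1.182368))/3 = -1.499580
T(2,2) = -1.499580 + (-1.499580 − (-1.558993))/15 = -1.495619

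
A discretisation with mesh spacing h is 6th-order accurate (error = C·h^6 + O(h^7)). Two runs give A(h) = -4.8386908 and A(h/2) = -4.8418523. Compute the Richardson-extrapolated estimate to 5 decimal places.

-4.84190

The leading error scales as h^6; refining by a factor of 2 reduces it by 2^6 = 64.
Extrapolated value = (64·A(h/2) − A(h)) / (64 − 1)
= (64·(-4.8418523) − (-4.8386908)) / 63
= -305.0398564 / 63 = -4.8419025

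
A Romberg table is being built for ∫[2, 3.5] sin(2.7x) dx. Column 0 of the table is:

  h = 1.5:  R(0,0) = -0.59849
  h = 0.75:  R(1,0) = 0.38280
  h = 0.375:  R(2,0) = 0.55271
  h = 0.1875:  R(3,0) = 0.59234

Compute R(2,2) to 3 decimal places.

0.603

R(1,1) = 0.38280 + (0.38280 − (-0.59849))/3 = 0.70990
R(2,1) = 0.55271 + (0.55271 − 0.38280)/3 = 0.60935
R(2,2) = (16·0.60935 − 0.70990) / 15 = 0.60265
(Column j=1 coincides with Simpson's rule on the same nodes.)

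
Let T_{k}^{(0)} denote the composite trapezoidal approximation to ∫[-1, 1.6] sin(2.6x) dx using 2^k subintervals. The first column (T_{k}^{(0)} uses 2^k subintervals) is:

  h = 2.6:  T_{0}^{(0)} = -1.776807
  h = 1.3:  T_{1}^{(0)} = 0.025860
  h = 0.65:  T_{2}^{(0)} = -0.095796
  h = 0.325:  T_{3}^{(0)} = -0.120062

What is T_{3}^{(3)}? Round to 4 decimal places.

-0.1267

T_{1}^{(1)} = 0.025860 + (0.025860 − (-1.776807))/3 = 0.626749
T_{2}^{(1)} = -0.095796 + (-0.095796 − 0.025860)/3 = -0.136348
T_{3}^{(1)} = (4·(-0.120062) − (-0.095796)) / 3 = -0.128151
T_{2}^{(2)} = (16·(-0.136348) − 0.626749) / 15 = -0.187221
T_{3}^{(2)} = (16·(-0.128151) − (-0.136348)) / 15 = -0.127605
T_{3}^{(3)} = (64·(-0.127605) − (-0.187221)) / 63 = -0.126659
(Column j=1 coincides with Simpson's rule on the same nodes.)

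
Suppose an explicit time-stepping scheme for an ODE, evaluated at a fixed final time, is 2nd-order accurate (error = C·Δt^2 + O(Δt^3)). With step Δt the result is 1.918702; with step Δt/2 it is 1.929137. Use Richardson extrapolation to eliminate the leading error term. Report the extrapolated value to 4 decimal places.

1.9326

Extrapolated value = (4·A(Δt/2) − A(Δt)) / (4 − 1)
= (4·1.929137 − 1.918702) / 3
= 5.797846 / 3 = 1.932615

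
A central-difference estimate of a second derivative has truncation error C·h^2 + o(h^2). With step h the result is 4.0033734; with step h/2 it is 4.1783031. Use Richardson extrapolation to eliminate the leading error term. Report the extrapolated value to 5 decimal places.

4.23661

The leading error scales as h^2; refining by a factor of 2 reduces it by 2^2 = 4.
Extrapolated value = (4·A(h/2) − A(h)) / (4 − 1)
= (4·4.1783031 − 4.0033734) / 3
= 12.7098390 / 3 = 4.2366130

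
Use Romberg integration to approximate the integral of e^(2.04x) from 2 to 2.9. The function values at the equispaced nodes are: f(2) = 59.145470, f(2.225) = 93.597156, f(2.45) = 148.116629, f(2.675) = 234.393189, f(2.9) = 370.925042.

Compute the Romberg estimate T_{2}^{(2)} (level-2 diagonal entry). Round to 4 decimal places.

T_{0}^{(0)} (trapezoid, 1 panel, h=0.9000): 193.531730
T_{1}^{(0)} (trapezoid, 2 panels, h=0.4500): 163.418348
T_{2}^{(0)} (trapezoid, 4 panels, h=0.2250): 155.507002
T_{1}^{(1)} = 163.418348 + (163.418348 − 193.531730)/3 = 153.380554
T_{2}^{(1)} = 155.507002 + (155.507002 − 163.418348)/3 = 152.869887
T_{2}^{(2)} = 152.869887 + (152.869887 − 153.380554)/15 = 152.835843

152.8358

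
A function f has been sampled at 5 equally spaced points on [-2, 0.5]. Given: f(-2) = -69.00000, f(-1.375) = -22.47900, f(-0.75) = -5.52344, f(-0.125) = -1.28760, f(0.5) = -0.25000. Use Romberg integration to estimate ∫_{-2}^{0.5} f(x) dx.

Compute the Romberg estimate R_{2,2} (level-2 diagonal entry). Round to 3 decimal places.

-36.432

R_{0,0} (trapezoid, 1 panel, h=2.5000): -86.56250
R_{1,0} (trapezoid, 2 panels, h=1.2500): -50.18555
R_{2,0} (trapezoid, 4 panels, h=0.6250): -39.94690
R_{1,1} = -50.18555 + (-50.18555 − (-86.56250))/3 = -38.05990
R_{2,1} = -39.94690 + (-39.94690 − (-50.18555))/3 = -36.53402
R_{2,2} = -36.53402 + (-36.53402 − (-38.05990))/15 = -36.43229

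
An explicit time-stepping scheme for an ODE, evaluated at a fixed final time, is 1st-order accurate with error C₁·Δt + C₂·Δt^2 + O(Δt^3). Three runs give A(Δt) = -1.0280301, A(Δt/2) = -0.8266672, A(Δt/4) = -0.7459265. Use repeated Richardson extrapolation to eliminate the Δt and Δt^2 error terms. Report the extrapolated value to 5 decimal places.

First eliminate the Δt term (factor 2^1 = 2):
  B₁ = (2·(-0.8266672) − (-1.0280301))/1 = -0.6253043
  B₂ = (2·(-0.7459265) − (-0.8266672))/1 = -0.6651858
Then eliminate the Δt^2 term (factor 2^2 = 4):
  (4·(-0.6651858) − (-0.6253043))/3 = -0.6784796

-0.67848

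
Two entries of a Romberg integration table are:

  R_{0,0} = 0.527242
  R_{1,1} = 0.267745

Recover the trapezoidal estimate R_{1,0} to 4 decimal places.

From R_{1,1} = (4·R_{1,0} − R_{0,0})/3, solve for R_{1,0}:
4·R_{1,0} = 3·0.267745 + 0.527242 = 1.330477
R_{1,0} = 0.332619

0.3326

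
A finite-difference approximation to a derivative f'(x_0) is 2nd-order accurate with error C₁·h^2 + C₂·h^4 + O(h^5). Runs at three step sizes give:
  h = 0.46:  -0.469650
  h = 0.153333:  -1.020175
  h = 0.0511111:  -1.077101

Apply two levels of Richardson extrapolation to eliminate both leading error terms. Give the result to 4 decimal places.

First eliminate the h^2 term (factor 3^2 = 9):
  B₁ = (9·(-1.020175) − (-0.469650))/8 = -1.088991
  B₂ = (9·(-1.077101) − (-1.020175))/8 = -1.084217
Then eliminate the h^4 term (factor 3^4 = 81):
  (81·(-1.084217) − (-1.088991))/80 = -1.084157

-1.0842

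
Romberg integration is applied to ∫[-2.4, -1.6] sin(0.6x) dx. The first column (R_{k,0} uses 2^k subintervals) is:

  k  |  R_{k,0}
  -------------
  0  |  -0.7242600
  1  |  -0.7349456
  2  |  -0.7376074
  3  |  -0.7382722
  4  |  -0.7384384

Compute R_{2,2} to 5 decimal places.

-0.73849

Richardson extrapolation on the trapezoidal column (denominator 4−1=3):
R_{1,1} = (4·(-0.7349456) − (-0.7242600)) / 3 = -0.7385075
R_{2,1} = (4·(-0.7376074) − (-0.7349456)) / 3 = -0.7384947
R_{2,2} = (16·(-0.7384947) − (-0.7385075)) / 15 = -0.7384938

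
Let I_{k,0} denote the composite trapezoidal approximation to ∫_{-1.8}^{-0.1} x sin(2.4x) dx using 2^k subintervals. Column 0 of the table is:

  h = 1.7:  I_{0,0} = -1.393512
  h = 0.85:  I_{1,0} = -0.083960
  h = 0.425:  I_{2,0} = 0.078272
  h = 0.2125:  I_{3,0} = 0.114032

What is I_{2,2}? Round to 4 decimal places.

0.1177

I_{1,1} = -0.083960 + (-0.083960 − (-1.393512))/3 = 0.352557
I_{2,1} = (4·0.078272 − (-0.083960)) / 3 = 0.132349
I_{2,2} = 0.132349 + (0.132349 − 0.352557)/15 = 0.117668
(Column j=1 coincides with Simpson's rule on the same nodes.)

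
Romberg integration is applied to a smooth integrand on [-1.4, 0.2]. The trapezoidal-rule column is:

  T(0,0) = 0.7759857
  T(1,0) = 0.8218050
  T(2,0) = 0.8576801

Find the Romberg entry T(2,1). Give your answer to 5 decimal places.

0.86964

Richardson extrapolation on the trapezoidal column (denominator 4−1=3):
T(2,1) = 0.8576801 + (0.8576801 − 0.8218050)/3 = 0.8696385
(Column j=1 coincides with Simpson's rule on the same nodes.)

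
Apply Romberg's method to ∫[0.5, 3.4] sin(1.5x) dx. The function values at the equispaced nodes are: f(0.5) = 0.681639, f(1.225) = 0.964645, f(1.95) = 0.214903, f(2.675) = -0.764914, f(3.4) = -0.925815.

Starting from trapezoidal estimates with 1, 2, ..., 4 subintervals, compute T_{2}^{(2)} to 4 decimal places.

0.2340

T_{0}^{(0)} (trapezoid, 1 panel, h=2.9000): -0.354055
T_{1}^{(0)} (trapezoid, 2 panels, h=1.4500): 0.134582
T_{2}^{(0)} (trapezoid, 4 panels, h=0.7250): 0.212096
T_{1}^{(1)} = 0.134582 + (0.134582 − (-0.354055))/3 = 0.297461
T_{2}^{(1)} = 0.212096 + (0.212096 − 0.134582)/3 = 0.237934
T_{2}^{(2)} = 0.237934 + (0.237934 − 0.297461)/15 = 0.233966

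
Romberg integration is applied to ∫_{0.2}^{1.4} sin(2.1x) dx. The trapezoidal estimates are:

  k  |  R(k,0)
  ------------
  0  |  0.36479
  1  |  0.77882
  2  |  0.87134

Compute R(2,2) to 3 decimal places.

Richardson extrapolation on the trapezoidal column (denominator 4−1=3):
R(1,1) = (4·0.77882 − 0.36479) / 3 = 0.91683
R(2,1) = (4·0.87134 − 0.77882) / 3 = 0.90218
R(2,2) = 0.90218 + (0.90218 − 0.91683)/15 = 0.90120

0.901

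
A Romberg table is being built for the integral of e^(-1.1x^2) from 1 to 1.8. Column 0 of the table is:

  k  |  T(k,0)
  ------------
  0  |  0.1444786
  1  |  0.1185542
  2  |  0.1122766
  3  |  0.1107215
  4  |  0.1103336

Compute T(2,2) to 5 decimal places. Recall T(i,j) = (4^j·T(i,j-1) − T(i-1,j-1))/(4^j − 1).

0.11020

Richardson extrapolation on the trapezoidal column (denominator 4−1=3):
T(1,1) = (4·0.1185542 − 0.1444786) / 3 = 0.1099127
T(2,1) = (4·0.1122766 − 0.1185542) / 3 = 0.1101841
T(2,2) = 0.1101841 + (0.1101841 − 0.1099127)/15 = 0.1102022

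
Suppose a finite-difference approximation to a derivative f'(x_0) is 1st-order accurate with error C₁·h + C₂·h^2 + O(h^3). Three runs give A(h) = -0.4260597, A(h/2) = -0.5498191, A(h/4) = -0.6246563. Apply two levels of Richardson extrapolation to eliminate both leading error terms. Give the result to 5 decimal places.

-0.70813

First eliminate the h term (factor 2^1 = 2):
  B₁ = (2·(-0.5498191) − (-0.4260597))/1 = -0.6735785
  B₂ = (2·(-0.6246563) − (-0.5498191))/1 = -0.6994935
Then eliminate the h^2 term (factor 2^2 = 4):
  (4·(-0.6994935) − (-0.6735785))/3 = -0.7081318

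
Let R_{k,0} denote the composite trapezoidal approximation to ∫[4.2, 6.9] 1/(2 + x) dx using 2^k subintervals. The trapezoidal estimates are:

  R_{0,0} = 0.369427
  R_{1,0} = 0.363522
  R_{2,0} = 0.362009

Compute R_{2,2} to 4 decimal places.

0.3615

R_{1,1} = 0.363522 + (0.363522 − 0.369427)/3 = 0.361554
R_{2,1} = (4·0.362009 − 0.363522) / 3 = 0.361505
R_{2,2} = (16·0.361505 − 0.361554) / 15 = 0.361502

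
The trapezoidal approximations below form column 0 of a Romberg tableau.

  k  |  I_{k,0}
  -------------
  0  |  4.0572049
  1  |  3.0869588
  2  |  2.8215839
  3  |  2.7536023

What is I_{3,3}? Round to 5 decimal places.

2.73079

Richardson extrapolation on the trapezoidal column (denominator 4−1=3):
I_{1,1} = 3.0869588 + (3.0869588 − 4.0572049)/3 = 2.7635434
I_{2,1} = (4·2.8215839 − 3.0869588) / 3 = 2.7331256
I_{3,1} = 2.7536023 + (2.7536023 − 2.8215839)/3 = 2.7309418
I_{2,2} = 2.7331256 + (2.7331256 − 2.7635434)/15 = 2.7310977
I_{3,2} = 2.7309418 + (2.7309418 − 2.7331256)/15 = 2.7307962
I_{3,3} = (64·2.7307962 − 2.7310977) / 63 = 2.7307914
(Column j=1 coincides with Simpson's rule on the same nodes.)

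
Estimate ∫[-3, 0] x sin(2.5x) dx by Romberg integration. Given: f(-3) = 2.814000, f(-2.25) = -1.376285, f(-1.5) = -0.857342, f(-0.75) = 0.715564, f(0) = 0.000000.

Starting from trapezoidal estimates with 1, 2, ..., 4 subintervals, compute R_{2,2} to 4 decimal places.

-0.3911

R_{0,0} (trapezoid, 1 panel, h=3.0000): 4.221000
R_{1,0} (trapezoid, 2 panels, h=1.5000): 0.824487
R_{2,0} (trapezoid, 4 panels, h=0.7500): -0.083297
R_{1,1} = 0.824487 + (0.824487 − 4.221000)/3 = -0.307684
R_{2,1} = -0.083297 + (-0.083297 − 0.824487)/3 = -0.385892
R_{2,2} = -0.385892 + (-0.385892 − (-0.307684))/15 = -0.391106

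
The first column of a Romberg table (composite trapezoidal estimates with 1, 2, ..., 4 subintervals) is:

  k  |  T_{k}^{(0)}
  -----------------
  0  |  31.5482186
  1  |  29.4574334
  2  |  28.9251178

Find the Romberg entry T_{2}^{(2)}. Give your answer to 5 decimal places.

28.74682

T_{1}^{(1)} = 29.4574334 + (29.4574334 − 31.5482186)/3 = 28.7605050
T_{2}^{(1)} = (4·28.9251178 − 29.4574334) / 3 = 28.7476793
T_{2}^{(2)} = 28.7476793 + (28.7476793 − 28.7605050)/15 = 28.7468243
(Column j=1 coincides with Simpson's rule on the same nodes.)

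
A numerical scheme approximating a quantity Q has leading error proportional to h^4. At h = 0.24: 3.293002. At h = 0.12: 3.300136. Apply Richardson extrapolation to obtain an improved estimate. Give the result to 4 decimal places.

Extrapolated value = (16·A(h/2) − A(h)) / (16 − 1)
= (16·3.300136 − 3.293002) / 15
= 49.509174 / 15 = 3.300612

3.3006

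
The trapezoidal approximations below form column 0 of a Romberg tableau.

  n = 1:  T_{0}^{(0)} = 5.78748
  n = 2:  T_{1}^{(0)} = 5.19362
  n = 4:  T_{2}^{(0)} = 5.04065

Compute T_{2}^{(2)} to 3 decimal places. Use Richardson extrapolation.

4.989

T_{1}^{(1)} = 5.19362 + (5.19362 − 5.78748)/3 = 4.99567
T_{2}^{(1)} = (4·5.04065 − 5.19362) / 3 = 4.98966
T_{2}^{(2)} = (16·4.98966 − 4.99567) / 15 = 4.98926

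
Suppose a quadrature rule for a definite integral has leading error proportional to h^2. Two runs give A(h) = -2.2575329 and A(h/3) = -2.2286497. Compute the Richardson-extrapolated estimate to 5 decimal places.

Extrapolated value = (9·A(h/3) − A(h)) / (9 − 1)
= (9·(-2.2286497) − (-2.2575329)) / 8
= -17.8003144 / 8 = -2.2250393

-2.22504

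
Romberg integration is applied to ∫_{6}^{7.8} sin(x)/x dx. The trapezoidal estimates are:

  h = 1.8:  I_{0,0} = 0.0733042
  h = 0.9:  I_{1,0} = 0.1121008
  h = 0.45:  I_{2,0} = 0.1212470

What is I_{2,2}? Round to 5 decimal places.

Richardson extrapolation on the trapezoidal column (denominator 4−1=3):
I_{1,1} = (4·0.1121008 − 0.0733042) / 3 = 0.1250330
I_{2,1} = (4·0.1212470 − 0.1121008) / 3 = 0.1242957
I_{2,2} = 0.1242957 + (0.1242957 − 0.1250330)/15 = 0.1242465
(Column j=1 coincides with Simpson's rule on the same nodes.)

0.12425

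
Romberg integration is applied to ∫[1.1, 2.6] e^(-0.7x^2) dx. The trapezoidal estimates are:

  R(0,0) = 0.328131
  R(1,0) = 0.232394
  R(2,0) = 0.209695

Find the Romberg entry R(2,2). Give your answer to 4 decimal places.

R(1,1) = 0.232394 + (0.232394 − 0.328131)/3 = 0.200482
R(2,1) = (4·0.209695 − 0.232394) / 3 = 0.202129
R(2,2) = (16·0.202129 − 0.200482) / 15 = 0.202239
(Column j=1 coincides with Simpson's rule on the same nodes.)

0.2022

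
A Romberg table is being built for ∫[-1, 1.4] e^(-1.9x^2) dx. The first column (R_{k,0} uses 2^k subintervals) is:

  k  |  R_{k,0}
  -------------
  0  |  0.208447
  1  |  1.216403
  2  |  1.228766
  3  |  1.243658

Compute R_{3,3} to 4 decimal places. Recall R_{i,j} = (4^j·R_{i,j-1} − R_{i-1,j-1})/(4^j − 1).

R_{1,1} = 1.216403 + (1.216403 − 0.208447)/3 = 1.552388
R_{2,1} = 1.228766 + (1.228766 − 1.216403)/3 = 1.232887
R_{3,1} = (4·1.243658 − 1.228766) / 3 = 1.248622
R_{2,2} = (16·1.232887 − 1.552388) / 15 = 1.211587
R_{3,2} = 1.248622 + (1.248622 − 1.232887)/15 = 1.249671
R_{3,3} = (64·1.249671 − 1.211587) / 63 = 1.250276

1.2503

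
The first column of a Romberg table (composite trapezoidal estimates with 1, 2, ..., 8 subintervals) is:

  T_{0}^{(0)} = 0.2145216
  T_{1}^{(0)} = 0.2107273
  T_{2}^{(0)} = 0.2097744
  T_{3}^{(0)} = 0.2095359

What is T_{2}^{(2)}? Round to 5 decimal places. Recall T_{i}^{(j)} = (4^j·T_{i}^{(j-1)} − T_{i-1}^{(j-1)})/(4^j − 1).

0.20946

Richardson extrapolation on the trapezoidal column (denominator 4−1=3):
T_{1}^{(1)} = (4·0.2107273 − 0.2145216) / 3 = 0.2094625
T_{2}^{(1)} = 0.2097744 + (0.2097744 − 0.2107273)/3 = 0.2094568
T_{2}^{(2)} = 0.2094568 + (0.2094568 − 0.2094625)/15 = 0.2094564
(Column j=1 coincides with Simpson's rule on the same nodes.)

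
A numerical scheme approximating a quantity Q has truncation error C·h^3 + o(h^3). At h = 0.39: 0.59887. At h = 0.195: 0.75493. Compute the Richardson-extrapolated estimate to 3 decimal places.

The leading error scales as h^3; refining by a factor of 2 reduces it by 2^3 = 8.
Extrapolated value = (8·A(h/2) − A(h)) / (8 − 1)
= (8·0.75493 − 0.59887) / 7
= 5.44057 / 7 = 0.77722

0.777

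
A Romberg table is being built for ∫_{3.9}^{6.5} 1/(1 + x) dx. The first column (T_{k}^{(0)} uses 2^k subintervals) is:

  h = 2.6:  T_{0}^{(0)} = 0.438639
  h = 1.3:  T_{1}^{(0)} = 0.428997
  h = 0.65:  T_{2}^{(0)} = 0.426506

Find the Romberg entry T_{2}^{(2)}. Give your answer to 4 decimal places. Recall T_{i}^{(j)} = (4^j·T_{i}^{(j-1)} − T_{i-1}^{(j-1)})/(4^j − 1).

0.4257

Richardson extrapolation on the trapezoidal column (denominator 4−1=3):
T_{1}^{(1)} = 0.428997 + (0.428997 − 0.438639)/3 = 0.425783
T_{2}^{(1)} = 0.426506 + (0.426506 − 0.428997)/3 = 0.425676
T_{2}^{(2)} = (16·0.425676 − 0.425783) / 15 = 0.425669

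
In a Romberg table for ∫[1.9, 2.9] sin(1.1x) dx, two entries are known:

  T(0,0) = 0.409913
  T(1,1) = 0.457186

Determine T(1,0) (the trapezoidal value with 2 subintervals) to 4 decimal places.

From T(1,1) = (4·T(1,0) − T(0,0))/3, solve for T(1,0):
4·T(1,0) = 3·0.457186 + 0.409913 = 1.781471
T(1,0) = 0.445368

0.4454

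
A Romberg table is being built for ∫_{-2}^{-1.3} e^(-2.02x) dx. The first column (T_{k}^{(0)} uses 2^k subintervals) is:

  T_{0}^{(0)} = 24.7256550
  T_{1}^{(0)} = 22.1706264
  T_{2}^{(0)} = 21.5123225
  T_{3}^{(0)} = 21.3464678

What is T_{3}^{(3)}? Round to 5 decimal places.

21.29107

Richardson extrapolation on the trapezoidal column (denominator 4−1=3):
T_{1}^{(1)} = 22.1706264 + (22.1706264 − 24.7256550)/3 = 21.3189502
T_{2}^{(1)} = (4·21.5123225 − 22.1706264) / 3 = 21.2928879
T_{3}^{(1)} = (4·21.3464678 − 21.5123225) / 3 = 21.2911829
T_{2}^{(2)} = 21.2928879 + (21.2928879 − 21.3189502)/15 = 21.2911504
T_{3}^{(2)} = 21.2911829 + (21.2911829 − 21.2928879)/15 = 21.2910692
T_{3}^{(3)} = (64·21.2910692 − 21.2911504) / 63 = 21.2910679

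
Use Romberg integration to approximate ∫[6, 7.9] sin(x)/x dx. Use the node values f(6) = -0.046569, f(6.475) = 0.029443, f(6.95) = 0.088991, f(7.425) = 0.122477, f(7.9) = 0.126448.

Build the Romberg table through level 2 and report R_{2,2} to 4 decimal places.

0.1370

R_{0,0} (trapezoid, 1 panel, h=1.9000): 0.075885
R_{1,0} (trapezoid, 2 panels, h=0.9500): 0.122484
R_{2,0} (trapezoid, 4 panels, h=0.4750): 0.133404
R_{1,1} = 0.122484 + (0.122484 − 0.075885)/3 = 0.138017
R_{2,1} = 0.133404 + (0.133404 − 0.122484)/3 = 0.137044
R_{2,2} = 0.137044 + (0.137044 − 0.138017)/15 = 0.136979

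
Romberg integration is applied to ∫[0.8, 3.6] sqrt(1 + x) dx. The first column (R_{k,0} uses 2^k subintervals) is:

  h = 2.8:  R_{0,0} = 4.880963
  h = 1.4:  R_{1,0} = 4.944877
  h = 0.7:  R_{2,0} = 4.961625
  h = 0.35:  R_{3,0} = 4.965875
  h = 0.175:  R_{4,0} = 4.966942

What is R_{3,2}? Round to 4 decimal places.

4.9673

Richardson extrapolation on the trapezoidal column (denominator 4−1=3):
R_{2,1} = (4·4.961625 − 4.944877) / 3 = 4.967208
R_{3,1} = 4.965875 + (4.965875 − 4.961625)/3 = 4.967292
R_{3,2} = 4.967292 + (4.967292 − 4.967208)/15 = 4.967298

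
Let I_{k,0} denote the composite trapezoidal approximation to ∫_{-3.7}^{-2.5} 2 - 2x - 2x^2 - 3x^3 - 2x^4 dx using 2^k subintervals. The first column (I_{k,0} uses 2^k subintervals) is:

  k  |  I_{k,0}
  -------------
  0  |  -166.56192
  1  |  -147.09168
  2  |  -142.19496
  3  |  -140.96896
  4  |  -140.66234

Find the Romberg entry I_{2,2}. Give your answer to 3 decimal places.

I_{1,1} = -147.09168 + (-147.09168 − (-166.56192))/3 = -140.60160
I_{2,1} = (4·(-142.19496) − (-147.09168)) / 3 = -140.56272
I_{2,2} = (16·(-140.56272) − (-140.60160)) / 15 = -140.56013

-140.560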